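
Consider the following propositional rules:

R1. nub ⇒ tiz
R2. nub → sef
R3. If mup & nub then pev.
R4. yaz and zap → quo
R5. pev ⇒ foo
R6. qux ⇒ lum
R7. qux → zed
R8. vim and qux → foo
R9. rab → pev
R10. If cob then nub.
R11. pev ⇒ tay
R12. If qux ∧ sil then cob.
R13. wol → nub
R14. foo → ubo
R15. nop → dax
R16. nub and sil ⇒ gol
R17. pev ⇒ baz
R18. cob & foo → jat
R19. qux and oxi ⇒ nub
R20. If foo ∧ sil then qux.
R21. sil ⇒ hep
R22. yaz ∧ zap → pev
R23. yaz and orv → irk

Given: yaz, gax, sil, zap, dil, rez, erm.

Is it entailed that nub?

pev  (by R22: yaz, zap)
foo  (by R5: pev)
qux  (by R20: foo, sil)
cob  (by R12: qux, sil)
nub  (by R10: cob)

Yes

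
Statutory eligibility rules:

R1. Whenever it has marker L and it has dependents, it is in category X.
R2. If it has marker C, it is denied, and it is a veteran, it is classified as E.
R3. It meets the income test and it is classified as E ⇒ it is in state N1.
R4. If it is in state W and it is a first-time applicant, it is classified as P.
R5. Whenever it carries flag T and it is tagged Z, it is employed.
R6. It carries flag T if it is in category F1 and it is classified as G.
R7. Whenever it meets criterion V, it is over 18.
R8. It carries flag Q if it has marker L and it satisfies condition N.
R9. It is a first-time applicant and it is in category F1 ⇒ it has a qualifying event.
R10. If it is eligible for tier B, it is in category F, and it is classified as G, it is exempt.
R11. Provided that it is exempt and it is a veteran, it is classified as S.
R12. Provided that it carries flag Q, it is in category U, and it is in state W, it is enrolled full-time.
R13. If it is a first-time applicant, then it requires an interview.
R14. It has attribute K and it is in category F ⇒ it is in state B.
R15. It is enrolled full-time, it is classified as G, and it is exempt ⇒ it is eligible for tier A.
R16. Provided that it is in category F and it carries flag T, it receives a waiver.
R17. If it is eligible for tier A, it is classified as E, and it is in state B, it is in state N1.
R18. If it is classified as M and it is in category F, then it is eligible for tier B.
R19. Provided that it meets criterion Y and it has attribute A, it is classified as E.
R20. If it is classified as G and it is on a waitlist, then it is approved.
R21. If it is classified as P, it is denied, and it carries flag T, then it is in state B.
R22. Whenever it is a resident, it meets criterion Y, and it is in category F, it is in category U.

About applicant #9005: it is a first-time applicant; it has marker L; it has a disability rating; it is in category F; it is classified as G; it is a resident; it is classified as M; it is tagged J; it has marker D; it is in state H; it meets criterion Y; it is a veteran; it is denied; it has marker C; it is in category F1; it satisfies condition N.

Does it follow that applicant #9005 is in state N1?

Forward chaining from the given facts derives: is classified as E, carries flag T, carries flag Q, has a qualifying event, requires an interview, receives a waiver, is eligible for tier B, is in category U, is exempt, is classified as S.
Rules concluding "it is in state N1": R3 needs "it meets the income test"; R17 needs "it is eligible for tier A" — none of these are established.

No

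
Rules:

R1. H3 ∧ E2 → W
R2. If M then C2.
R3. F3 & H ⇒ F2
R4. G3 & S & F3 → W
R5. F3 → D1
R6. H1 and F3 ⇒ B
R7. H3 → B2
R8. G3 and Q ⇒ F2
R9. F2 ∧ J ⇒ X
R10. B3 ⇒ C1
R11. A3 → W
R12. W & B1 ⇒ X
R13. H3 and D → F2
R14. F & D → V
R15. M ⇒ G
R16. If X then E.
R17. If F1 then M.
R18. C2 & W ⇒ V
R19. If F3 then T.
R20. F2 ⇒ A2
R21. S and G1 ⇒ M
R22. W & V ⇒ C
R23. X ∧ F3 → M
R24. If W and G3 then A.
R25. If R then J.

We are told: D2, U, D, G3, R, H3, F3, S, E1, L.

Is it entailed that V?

Yes

W  (by R4: G3, S, F3)
F2  (by R13: H3, D)
J  (by R25: R)
X  (by R9: F2, J)
M  (by R23: X, F3)
C2  (by R2: M)
V  (by R18: C2, W)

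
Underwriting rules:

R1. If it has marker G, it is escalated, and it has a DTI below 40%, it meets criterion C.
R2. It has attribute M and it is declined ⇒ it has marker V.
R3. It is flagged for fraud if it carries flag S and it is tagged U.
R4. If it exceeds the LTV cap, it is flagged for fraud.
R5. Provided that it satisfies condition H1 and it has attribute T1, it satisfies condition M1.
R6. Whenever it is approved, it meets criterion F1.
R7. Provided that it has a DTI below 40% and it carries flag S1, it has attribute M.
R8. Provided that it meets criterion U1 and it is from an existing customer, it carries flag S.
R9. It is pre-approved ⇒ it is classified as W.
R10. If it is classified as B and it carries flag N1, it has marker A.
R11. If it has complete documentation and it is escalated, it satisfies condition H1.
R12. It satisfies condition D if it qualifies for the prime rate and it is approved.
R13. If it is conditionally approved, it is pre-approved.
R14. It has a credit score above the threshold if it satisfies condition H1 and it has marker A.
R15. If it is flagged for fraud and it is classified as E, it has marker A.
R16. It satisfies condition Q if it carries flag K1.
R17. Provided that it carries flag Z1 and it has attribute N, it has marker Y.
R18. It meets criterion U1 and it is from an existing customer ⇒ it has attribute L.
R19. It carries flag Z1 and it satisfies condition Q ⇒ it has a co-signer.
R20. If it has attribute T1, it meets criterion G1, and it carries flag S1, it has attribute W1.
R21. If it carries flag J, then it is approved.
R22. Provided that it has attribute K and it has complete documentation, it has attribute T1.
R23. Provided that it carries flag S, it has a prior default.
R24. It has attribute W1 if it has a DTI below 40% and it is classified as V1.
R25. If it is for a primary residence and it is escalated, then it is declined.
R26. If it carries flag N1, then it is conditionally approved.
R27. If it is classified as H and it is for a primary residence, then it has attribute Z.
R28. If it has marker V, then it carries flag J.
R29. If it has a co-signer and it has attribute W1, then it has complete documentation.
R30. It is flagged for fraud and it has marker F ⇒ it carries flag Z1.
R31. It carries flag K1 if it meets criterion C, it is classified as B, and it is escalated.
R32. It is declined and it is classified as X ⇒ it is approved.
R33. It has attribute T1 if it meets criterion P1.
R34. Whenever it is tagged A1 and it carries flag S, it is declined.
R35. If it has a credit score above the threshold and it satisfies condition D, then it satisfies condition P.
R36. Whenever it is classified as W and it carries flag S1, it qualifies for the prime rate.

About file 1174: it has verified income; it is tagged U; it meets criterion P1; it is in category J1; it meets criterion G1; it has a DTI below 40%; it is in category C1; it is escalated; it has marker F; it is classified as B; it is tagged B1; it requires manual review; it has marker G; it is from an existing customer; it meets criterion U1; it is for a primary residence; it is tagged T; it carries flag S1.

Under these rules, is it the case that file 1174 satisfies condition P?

Forward chaining from the given facts derives: meets criterion C, has attribute M, carries flag S, has attribute L, has a prior default, is declined, carries flag K1, has attribute T1, has marker V, is flagged for fraud, satisfies condition Q, has attribute W1, carries flag J, carries flag Z1, has a co-signer, is approved, has complete documentation, meets criterion F1, satisfies condition H1, satisfies condition M1.
The only rule concluding "it satisfies condition P" is R35, which needs "it has a credit score above the threshold"; that is never established.

No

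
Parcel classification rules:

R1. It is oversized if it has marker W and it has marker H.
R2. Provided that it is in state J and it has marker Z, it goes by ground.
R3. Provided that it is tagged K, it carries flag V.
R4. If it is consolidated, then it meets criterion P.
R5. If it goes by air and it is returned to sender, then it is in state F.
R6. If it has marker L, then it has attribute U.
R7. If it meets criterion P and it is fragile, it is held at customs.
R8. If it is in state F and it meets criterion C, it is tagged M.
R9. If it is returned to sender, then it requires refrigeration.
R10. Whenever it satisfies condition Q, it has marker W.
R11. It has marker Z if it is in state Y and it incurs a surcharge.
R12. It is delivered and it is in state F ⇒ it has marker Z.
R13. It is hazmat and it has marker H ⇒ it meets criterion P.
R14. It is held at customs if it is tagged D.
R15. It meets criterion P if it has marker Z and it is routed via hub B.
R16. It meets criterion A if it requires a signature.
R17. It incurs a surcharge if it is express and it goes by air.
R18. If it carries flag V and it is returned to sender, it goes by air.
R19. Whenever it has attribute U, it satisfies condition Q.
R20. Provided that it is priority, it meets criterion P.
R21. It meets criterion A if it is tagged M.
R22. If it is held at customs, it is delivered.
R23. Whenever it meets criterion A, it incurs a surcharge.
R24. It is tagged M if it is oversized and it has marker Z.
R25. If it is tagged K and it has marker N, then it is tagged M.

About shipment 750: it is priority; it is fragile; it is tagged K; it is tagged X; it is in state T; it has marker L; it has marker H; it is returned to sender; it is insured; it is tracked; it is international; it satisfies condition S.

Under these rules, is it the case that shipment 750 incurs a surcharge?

By R3 (it is tagged K): it carries flag V.
By R6 (it has marker L): it has attribute U.
By R18 (it carries flag V, it is returned to sender): it goes by air.
By R19 (it has attribute U): it satisfies condition Q.
By R20 (it is priority): it meets criterion P.
By R5 (it goes by air, it is returned to sender): it is in state F.
By R7 (it meets criterion P, it is fragile): it is held at customs.
By R10 (it satisfies condition Q): it has marker W.
By R22 (it is held at customs): it is delivered.
By R1 (it has marker W, it has marker H): it is oversized.
By R12 (it is delivered, it is in state F): it has marker Z.
By R24 (it is oversized, it has marker Z): it is tagged M.
By R21 (it is tagged M): it meets criterion A.
By R23 (it meets criterion A): it incurs a surcharge.

Yes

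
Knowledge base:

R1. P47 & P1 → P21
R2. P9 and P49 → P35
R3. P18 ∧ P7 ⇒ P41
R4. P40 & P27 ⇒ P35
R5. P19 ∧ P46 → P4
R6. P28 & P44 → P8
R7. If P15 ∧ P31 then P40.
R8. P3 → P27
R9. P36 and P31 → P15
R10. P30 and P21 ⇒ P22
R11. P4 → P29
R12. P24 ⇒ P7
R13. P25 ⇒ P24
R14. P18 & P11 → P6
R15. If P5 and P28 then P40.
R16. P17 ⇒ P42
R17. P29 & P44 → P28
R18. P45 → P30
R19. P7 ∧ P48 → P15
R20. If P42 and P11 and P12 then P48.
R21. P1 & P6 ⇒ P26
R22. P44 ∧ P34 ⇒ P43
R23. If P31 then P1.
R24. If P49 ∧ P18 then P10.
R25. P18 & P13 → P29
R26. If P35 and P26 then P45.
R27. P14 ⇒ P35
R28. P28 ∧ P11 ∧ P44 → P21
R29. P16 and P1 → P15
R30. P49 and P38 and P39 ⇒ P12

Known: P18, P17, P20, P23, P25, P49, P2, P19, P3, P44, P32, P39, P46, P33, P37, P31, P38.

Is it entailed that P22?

Forward chaining from the given facts derives: P4, P27, P29, P24, P42, P28, P1, P10, P12, P8, P7, P41.
The only rule concluding P22 is R10, which needs P30; that is never established.

No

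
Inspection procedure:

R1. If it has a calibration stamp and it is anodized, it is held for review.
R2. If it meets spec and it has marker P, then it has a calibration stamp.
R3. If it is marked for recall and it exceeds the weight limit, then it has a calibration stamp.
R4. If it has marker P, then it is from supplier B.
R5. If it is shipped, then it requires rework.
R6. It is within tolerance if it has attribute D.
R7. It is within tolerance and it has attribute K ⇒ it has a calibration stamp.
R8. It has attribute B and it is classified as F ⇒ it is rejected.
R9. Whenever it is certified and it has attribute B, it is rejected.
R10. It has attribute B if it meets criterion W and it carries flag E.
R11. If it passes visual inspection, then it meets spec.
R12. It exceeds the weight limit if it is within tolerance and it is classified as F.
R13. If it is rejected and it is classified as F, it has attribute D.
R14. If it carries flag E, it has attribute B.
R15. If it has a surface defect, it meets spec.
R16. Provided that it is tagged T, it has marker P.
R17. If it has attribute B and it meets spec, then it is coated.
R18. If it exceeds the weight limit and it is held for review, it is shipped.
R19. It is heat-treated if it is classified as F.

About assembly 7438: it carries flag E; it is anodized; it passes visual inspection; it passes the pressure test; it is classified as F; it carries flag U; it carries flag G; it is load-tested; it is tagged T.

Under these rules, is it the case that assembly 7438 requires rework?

By R11 (it passes visual inspection): it meets spec.
By R14 (it carries flag E): it has attribute B.
By R16 (it is tagged T): it has marker P.
By R2 (it meets spec, it has marker P): it has a calibration stamp.
By R8 (it has attribute B, it is classified as F): it is rejected.
By R13 (it is rejected, it is classified as F): it has attribute D.
By R1 (it has a calibration stamp, it is anodized): it is held for review.
By R6 (it has attribute D): it is within tolerance.
By R12 (it is within tolerance, it is classified as F): it exceeds the weight limit.
By R18 (it exceeds the weight limit, it is held for review): it is shipped.
By R5 (it is shipped): it requires rework.

Yes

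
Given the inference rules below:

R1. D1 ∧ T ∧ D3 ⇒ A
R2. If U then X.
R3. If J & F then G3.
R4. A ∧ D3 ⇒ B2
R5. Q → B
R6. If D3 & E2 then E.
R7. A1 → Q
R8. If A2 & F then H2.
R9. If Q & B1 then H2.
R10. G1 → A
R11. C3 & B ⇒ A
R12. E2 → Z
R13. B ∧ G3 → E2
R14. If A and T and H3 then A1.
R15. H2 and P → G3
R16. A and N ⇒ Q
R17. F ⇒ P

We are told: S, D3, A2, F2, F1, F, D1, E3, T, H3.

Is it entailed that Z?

Yes

A  (by R1: D1, T, D3)
H2  (by R8: A2, F)
A1  (by R14: A, T, H3)
P  (by R17: F)
Q  (by R7: A1)
G3  (by R15: H2, P)
B  (by R5: Q)
E2  (by R13: B, G3)
Z  (by R12: E2)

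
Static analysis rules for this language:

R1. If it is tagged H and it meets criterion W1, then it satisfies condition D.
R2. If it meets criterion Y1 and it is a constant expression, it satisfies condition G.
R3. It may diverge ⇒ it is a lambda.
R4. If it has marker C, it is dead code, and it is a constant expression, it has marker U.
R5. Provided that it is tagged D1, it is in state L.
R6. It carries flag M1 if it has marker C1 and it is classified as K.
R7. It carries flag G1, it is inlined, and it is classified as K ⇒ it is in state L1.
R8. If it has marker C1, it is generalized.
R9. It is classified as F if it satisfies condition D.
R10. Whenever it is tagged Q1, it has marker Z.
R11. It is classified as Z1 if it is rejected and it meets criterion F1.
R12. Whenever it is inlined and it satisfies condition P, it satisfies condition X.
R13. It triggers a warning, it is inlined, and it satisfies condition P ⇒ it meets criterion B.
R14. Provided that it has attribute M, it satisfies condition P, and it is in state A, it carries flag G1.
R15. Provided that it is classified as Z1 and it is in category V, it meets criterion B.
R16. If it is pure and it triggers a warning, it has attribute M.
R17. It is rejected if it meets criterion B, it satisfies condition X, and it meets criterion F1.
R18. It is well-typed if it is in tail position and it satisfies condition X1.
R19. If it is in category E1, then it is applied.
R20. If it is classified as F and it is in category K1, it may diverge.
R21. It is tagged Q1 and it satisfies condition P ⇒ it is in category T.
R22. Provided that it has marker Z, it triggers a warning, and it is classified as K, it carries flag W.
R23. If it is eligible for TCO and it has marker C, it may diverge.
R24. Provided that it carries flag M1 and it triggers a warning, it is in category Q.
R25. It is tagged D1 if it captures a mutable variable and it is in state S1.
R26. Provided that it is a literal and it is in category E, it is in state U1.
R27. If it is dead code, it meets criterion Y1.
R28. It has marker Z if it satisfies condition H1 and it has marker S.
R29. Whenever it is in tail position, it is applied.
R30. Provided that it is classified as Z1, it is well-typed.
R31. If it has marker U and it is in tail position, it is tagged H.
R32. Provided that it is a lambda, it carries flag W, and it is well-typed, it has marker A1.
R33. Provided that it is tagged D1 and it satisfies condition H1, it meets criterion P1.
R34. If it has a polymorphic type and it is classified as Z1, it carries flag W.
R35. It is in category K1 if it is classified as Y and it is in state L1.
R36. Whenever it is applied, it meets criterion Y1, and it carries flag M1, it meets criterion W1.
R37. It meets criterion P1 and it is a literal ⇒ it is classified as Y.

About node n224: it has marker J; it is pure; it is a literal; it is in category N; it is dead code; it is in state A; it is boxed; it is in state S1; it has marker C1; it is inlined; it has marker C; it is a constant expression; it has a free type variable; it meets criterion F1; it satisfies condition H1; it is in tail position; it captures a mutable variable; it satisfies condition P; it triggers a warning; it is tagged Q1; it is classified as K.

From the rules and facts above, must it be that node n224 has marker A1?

By R4 (it has marker C, it is dead code, it is a constant expression): it has marker U.
By R6 (it has marker C1, it is classified as K): it carries flag M1.
By R10 (it is tagged Q1): it has marker Z.
By R12 (it is inlined, it satisfies condition P): it satisfies condition X.
By R13 (it triggers a warning, it is inlined, it satisfies condition P): it meets criterion B.
By R16 (it is pure, it triggers a warning): it has attribute M.
By R17 (it meets criterion B, it satisfies condition X, it meets criterion F1): it is rejected.
By R22 (it has marker Z, it triggers a warning, it is classified as K): it carries flag W.
By R25 (it captures a mutable variable, it is in state S1): it is tagged D1.
By R27 (it is dead code): it meets criterion Y1.
By R29 (it is in tail position): it is applied.
By R31 (it has marker U, it is in tail position): it is tagged H.
By R33 (it is tagged D1, it satisfies condition H1): it meets criterion P1.
By R36 (it is applied, it meets criterion Y1, it carries flag M1): it meets criterion W1.
By R37 (it meets criterion P1, it is a literal): it is classified as Y.
By R1 (it is tagged H, it meets criterion W1): it satisfies condition D.
By R9 (it satisfies condition D): it is classified as F.
By R11 (it is rejected, it meets criterion F1): it is classified as Z1.
By R14 (it has attribute M, it satisfies condition P, it is in state A): it carries flag G1.
By R30 (it is classified as Z1): it is well-typed.
By R7 (it carries flag G1, it is inlined, it is classified as K): it is in state L1.
By R35 (it is classified as Y, it is in state L1): it is in category K1.
By R20 (it is classified as F, it is in category K1): it may diverge.
By R3 (it may diverge): it is a lambda.
By R32 (it is a lambda, it carries flag W, it is well-typed): it has marker A1.

Yes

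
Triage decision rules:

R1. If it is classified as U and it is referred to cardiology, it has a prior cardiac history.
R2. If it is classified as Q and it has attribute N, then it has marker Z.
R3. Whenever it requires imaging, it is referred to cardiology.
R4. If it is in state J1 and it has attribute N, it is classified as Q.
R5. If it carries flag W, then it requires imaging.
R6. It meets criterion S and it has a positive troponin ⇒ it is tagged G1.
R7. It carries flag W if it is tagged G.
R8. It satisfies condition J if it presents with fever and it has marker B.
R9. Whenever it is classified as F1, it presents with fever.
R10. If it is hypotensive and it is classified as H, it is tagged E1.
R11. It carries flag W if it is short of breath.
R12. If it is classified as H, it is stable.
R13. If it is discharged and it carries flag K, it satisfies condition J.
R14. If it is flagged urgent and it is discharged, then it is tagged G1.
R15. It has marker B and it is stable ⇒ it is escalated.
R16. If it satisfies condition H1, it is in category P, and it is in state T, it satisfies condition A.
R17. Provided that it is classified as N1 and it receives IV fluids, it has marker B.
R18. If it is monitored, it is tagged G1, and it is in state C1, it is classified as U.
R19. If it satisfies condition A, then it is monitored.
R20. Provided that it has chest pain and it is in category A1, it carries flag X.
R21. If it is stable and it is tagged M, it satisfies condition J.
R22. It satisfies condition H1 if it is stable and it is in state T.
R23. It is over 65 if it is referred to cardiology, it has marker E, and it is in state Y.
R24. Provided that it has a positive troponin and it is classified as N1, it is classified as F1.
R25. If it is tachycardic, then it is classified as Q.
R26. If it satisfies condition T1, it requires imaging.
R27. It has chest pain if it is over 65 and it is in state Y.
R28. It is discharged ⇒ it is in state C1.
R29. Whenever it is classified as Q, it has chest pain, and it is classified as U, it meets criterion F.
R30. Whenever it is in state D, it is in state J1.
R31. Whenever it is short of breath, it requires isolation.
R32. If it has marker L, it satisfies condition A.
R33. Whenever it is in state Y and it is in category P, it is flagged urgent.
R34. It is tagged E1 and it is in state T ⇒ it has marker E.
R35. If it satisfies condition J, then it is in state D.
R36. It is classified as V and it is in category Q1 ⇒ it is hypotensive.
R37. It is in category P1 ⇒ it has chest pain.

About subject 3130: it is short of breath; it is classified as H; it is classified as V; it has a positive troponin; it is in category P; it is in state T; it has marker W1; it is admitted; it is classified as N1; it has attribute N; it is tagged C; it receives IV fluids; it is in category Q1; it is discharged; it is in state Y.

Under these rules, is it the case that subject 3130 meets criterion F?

Yes

By R11 (it is short of breath): it carries flag W.
By R12 (it is classified as H): it is stable.
By R17 (it is classified as N1, it receives IV fluids): it has marker B.
By R22 (it is stable, it is in state T): it satisfies condition H1.
By R24 (it has a positive troponin, it is classified as N1): it is classified as F1.
By R28 (it is discharged): it is in state C1.
By R33 (it is in state Y, it is in category P): it is flagged urgent.
By R36 (it is classified as V, it is in category Q1): it is hypotensive.
By R5 (it carries flag W): it requires imaging.
By R9 (it is classified as F1): it presents with fever.
By R10 (it is hypotensive, it is classified as H): it is tagged E1.
By R14 (it is flagged urgent, it is discharged): it is tagged G1.
By R16 (it satisfies condition H1, it is in category P, it is in state T): it satisfies condition A.
By R19 (it satisfies condition A): it is monitored.
By R34 (it is tagged E1, it is in state T): it has marker E.
By R3 (it requires imaging): it is referred to cardiology.
By R8 (it presents with fever, it has marker B): it satisfies condition J.
By R18 (it is monitored, it is tagged G1, it is in state C1): it is classified as U.
By R23 (it is referred to cardiology, it has marker E, it is in state Y): it is over 65.
By R27 (it is over 65, it is in state Y): it has chest pain.
By R35 (it satisfies condition J): it is in state D.
By R30 (it is in state D): it is in state J1.
By R4 (it is in state J1, it has attribute N): it is classified as Q.
By R29 (it is classified as Q, it has chest pain, it is classified as U): it meets criterion F.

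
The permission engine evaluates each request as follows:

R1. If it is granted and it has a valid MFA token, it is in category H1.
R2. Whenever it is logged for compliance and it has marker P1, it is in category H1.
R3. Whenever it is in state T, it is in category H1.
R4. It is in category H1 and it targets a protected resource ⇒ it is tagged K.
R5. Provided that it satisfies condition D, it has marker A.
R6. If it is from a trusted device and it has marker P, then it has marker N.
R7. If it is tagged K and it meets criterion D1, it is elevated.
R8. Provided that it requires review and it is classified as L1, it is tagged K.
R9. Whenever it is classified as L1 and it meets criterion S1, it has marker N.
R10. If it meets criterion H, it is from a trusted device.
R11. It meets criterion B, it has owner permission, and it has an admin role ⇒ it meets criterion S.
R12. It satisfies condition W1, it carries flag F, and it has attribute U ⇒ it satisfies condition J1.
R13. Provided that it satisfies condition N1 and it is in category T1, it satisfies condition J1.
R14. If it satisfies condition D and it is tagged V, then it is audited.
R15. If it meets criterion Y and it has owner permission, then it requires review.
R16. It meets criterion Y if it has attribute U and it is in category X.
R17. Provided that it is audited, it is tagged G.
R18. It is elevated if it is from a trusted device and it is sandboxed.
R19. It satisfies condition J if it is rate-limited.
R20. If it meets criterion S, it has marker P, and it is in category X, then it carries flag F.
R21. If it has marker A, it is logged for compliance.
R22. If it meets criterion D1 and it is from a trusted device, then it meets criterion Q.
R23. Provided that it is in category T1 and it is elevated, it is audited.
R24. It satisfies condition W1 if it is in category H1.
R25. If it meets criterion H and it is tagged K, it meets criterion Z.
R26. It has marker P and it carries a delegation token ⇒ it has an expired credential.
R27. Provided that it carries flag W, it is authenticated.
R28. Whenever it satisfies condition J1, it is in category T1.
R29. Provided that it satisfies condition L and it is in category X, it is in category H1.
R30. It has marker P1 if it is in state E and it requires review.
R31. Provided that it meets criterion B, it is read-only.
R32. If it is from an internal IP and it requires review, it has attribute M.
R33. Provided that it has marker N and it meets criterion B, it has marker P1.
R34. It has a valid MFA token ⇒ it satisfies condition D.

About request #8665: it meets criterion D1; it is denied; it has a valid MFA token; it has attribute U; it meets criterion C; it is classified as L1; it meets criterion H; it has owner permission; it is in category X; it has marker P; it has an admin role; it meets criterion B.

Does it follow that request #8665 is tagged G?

By R10 (it meets criterion H): it is from a trusted device.
By R11 (it meets criterion B, it has owner permission, it has an admin role): it meets criterion S.
By R16 (it has attribute U, it is in category X): it meets criterion Y.
By R20 (it meets criterion S, it has marker P, it is in category X): it carries flag F.
By R34 (it has a valid MFA token): it satisfies condition D.
By R5 (it satisfies condition D): it has marker A.
By R6 (it is from a trusted device, it has marker P): it has marker N.
By R15 (it meets criterion Y, it has owner permission): it requires review.
By R21 (it has marker A): it is logged for compliance.
By R33 (it has marker N, it meets criterion B): it has marker P1.
By R2 (it is logged for compliance, it has marker P1): it is in category H1.
By R8 (it requires review, it is classified as L1): it is tagged K.
By R24 (it is in category H1): it satisfies condition W1.
By R7 (it is tagged K, it meets criterion D1): it is elevated.
By R12 (it satisfies condition W1, it carries flag F, it has attribute U): it satisfies condition J1.
By R28 (it satisfies condition J1): it is in category T1.
By R23 (it is in category T1, it is elevated): it is audited.
By R17 (it is audited): it is tagged G.

Yes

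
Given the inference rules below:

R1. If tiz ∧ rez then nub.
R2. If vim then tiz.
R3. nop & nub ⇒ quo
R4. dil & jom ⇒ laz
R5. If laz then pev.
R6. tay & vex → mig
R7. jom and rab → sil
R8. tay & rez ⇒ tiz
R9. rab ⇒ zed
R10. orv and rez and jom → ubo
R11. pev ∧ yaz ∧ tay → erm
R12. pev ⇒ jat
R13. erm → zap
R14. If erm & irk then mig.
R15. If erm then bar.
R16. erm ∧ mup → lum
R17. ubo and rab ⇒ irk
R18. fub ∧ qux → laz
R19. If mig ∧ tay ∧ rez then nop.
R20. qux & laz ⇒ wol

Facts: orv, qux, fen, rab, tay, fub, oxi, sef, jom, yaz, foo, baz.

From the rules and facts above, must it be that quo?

Forward chaining from the given facts derives: sil, zed, laz, wol, pev, erm, jat, zap, bar.
The only rule concluding quo is R3, which needs nop; that is never established.

No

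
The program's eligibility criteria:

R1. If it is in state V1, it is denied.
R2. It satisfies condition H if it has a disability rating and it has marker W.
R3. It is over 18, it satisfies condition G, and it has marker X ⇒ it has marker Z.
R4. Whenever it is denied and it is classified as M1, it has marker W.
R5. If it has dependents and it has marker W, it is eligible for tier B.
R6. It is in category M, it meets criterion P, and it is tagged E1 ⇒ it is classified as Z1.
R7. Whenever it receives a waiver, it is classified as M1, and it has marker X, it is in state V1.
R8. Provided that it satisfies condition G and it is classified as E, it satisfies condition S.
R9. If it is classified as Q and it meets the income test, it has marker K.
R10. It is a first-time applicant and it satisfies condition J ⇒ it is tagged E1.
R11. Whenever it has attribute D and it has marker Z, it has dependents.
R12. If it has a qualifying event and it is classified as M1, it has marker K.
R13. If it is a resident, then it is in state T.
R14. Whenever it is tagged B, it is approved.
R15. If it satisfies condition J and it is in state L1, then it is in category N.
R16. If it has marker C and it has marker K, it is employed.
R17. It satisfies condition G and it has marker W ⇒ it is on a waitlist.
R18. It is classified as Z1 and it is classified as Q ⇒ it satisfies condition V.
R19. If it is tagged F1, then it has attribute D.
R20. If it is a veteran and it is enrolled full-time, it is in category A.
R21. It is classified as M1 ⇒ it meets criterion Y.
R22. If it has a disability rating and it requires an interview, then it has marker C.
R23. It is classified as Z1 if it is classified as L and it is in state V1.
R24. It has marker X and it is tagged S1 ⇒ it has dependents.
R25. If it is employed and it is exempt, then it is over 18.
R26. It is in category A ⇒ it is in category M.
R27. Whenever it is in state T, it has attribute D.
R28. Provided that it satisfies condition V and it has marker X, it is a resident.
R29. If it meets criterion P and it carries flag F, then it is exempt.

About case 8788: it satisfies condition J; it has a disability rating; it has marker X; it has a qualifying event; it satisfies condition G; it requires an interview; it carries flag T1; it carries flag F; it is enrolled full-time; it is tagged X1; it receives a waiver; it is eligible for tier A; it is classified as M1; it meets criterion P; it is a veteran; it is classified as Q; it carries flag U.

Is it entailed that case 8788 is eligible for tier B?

No

Forward chaining from the given facts derives: is in state V1, has marker K, is in category A, meets criterion Y, has marker C, is in category M, is exempt, is denied, has marker W, is employed, is on a waitlist, is over 18, satisfies condition H, has marker Z.
The only rule concluding "it is eligible for tier B" is R5, which needs "it has dependents"; that is never established.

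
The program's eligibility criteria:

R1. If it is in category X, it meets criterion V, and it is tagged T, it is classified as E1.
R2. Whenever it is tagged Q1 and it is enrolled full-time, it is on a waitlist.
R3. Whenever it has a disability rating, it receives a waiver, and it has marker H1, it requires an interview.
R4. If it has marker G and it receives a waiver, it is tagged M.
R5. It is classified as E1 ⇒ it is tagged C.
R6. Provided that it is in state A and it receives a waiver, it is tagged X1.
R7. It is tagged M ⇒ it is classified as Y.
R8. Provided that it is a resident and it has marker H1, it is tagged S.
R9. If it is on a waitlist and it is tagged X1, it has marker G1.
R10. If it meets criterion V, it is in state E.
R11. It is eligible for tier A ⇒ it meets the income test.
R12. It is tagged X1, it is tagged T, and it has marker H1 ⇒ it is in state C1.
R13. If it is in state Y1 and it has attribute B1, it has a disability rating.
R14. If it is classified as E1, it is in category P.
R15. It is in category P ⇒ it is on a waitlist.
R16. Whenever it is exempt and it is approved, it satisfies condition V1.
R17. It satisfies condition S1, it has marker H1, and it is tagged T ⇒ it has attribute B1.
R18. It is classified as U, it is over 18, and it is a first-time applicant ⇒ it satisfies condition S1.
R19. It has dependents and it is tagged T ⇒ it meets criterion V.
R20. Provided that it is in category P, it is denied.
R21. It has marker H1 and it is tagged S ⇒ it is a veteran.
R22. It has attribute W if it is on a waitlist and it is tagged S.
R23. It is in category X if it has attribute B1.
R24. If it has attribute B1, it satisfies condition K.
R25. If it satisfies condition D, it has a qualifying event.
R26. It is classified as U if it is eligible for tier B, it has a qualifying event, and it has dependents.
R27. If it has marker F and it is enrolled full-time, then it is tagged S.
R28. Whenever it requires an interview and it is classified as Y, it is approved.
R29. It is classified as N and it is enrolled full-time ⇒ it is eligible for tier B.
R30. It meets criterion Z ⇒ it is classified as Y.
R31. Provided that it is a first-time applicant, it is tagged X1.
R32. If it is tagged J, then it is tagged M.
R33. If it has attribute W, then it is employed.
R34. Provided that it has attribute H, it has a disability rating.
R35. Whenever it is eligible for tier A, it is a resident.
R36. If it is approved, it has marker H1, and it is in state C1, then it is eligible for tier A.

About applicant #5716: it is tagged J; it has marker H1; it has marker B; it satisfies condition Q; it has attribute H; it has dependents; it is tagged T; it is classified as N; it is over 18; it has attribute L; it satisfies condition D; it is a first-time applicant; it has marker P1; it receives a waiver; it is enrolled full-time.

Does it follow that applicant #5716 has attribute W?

Yes

By R19 (it has dependents, it is tagged T): it meets criterion V.
By R25 (it satisfies condition D): it has a qualifying event.
By R29 (it is classified as N, it is enrolled full-time): it is eligible for tier B.
By R31 (it is a first-time applicant): it is tagged X1.
By R32 (it is tagged J): it is tagged M.
By R34 (it has attribute H): it has a disability rating.
By R3 (it has a disability rating, it receives a waiver, it has marker H1): it requires an interview.
By R7 (it is tagged M): it is classified as Y.
By R12 (it is tagged X1, it is tagged T, it has marker H1): it is in state C1.
By R26 (it is eligible for tier B, it has a qualifying event, it has dependents): it is classified as U.
By R28 (it requires an interview, it is classified as Y): it is approved.
By R36 (it is approved, it has marker H1, it is in state C1): it is eligible for tier A.
By R18 (it is classified as U, it is over 18, it is a first-time applicant): it satisfies condition S1.
By R35 (it is eligible for tier A): it is a resident.
By R8 (it is a resident, it has marker H1): it is tagged S.
By R17 (it satisfies condition S1, it has marker H1, it is tagged T): it has attribute B1.
By R23 (it has attribute B1): it is in category X.
By R1 (it is in category X, it meets criterion V, it is tagged T): it is classified as E1.
By R14 (it is classified as E1): it is in category P.
By R15 (it is in category P): it is on a waitlist.
By R22 (it is on a waitlist, it is tagged S): it has attribute W.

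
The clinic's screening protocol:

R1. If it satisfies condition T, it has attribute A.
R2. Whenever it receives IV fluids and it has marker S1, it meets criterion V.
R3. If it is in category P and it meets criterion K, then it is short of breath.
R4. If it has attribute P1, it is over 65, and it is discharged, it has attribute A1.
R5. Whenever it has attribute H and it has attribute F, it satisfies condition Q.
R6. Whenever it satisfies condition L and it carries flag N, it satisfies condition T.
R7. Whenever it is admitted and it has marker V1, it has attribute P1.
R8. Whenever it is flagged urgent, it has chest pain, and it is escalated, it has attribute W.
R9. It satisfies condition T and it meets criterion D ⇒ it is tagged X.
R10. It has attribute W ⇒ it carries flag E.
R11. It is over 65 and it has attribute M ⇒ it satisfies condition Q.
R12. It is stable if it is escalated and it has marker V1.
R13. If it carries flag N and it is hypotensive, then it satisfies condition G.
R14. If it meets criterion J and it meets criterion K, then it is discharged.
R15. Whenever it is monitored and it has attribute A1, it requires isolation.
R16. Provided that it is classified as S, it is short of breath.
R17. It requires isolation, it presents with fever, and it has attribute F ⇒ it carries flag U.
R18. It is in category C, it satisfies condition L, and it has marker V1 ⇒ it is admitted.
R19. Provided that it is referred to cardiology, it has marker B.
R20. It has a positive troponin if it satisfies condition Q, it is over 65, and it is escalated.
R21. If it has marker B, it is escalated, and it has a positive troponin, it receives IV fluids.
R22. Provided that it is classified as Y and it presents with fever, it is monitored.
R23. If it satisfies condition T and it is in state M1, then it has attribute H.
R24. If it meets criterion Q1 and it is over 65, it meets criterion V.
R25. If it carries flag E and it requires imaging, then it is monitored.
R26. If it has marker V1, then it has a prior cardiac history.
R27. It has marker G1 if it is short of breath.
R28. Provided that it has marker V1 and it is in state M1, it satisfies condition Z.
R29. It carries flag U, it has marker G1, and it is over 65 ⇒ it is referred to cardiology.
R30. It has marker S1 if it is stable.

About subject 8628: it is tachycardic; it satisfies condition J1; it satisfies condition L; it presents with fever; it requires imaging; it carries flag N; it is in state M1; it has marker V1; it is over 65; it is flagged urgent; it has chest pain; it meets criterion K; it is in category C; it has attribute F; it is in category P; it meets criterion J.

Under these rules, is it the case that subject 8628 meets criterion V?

Forward chaining from the given facts derives: is short of breath, satisfies condition T, is discharged, is admitted, has attribute H, has a prior cardiac history, has marker G1, satisfies condition Z, has attribute A, satisfies condition Q, has attribute P1, has attribute A1.
Rules concluding "it meets criterion V": R2 needs "it receives IV fluids"; R24 needs "it meets criterion Q1" — none of these are established.

No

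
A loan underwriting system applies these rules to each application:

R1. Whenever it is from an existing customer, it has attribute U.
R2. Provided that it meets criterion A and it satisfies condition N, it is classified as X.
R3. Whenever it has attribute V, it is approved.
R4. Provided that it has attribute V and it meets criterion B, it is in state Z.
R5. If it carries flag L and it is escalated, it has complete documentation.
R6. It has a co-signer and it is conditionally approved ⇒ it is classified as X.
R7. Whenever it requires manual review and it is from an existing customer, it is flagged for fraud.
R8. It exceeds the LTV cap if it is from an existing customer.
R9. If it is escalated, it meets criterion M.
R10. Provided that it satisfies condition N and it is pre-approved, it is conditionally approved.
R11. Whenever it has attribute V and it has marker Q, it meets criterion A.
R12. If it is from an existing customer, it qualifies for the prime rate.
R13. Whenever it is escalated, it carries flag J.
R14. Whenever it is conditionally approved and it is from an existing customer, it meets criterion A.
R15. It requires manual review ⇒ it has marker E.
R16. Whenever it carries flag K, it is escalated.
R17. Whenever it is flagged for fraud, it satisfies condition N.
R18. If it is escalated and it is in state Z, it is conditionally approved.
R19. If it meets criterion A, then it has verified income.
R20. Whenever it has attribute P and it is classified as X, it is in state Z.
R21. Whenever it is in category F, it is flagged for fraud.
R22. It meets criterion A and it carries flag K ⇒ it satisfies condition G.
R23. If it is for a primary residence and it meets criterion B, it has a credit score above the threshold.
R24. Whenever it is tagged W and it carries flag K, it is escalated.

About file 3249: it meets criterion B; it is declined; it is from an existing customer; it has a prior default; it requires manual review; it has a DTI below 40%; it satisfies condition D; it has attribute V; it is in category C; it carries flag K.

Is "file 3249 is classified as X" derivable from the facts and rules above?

By R4 (it has attribute V, it meets criterion B): it is in state Z.
By R7 (it requires manual review, it is from an existing customer): it is flagged for fraud.
By R16 (it carries flag K): it is escalated.
By R17 (it is flagged for fraud): it satisfies condition N.
By R18 (it is escalated, it is in state Z): it is conditionally approved.
By R14 (it is conditionally approved, it is from an existing customer): it meets criterion A.
By R2 (it meets criterion A, it satisfies condition N): it is classified as X.

Yes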